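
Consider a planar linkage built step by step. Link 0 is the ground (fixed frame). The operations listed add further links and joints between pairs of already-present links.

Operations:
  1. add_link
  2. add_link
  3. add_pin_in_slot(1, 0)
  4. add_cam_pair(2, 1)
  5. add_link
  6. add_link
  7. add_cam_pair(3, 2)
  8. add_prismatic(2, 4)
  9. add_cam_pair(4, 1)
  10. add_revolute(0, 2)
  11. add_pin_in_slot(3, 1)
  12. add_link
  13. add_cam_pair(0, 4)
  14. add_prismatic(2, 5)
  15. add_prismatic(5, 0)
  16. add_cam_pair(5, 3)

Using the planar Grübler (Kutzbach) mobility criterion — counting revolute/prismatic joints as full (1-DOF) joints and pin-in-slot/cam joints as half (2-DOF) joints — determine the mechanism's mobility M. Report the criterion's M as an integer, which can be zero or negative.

M = 0

L=1 J1=0 J2=0
add link → L=2 J1=0 J2=0
add link → L=3 J1=0 J2=0
PS@1,0 dof=2 J2 → L=3 J1=0 J2=1
C@2,1 dof=2 J2 → L=3 J1=0 J2=2
add link → L=4 J1=0 J2=2
add link → L=5 J1=0 J2=2
C@3,2 dof=2 J2 → L=5 J1=0 J2=3
P@2,4 dof=1 J1 → L=5 J1=1 J2=3
C@4,1 dof=2 J2 → L=5 J1=1 J2=4
R@0,2 dof=1 J1 → L=5 J1=2 J2=4
PS@3,1 dof=2 J2 → L=5 J1=2 J2=5
add link → L=6 J1=2 J2=5
C@0,4 dof=2 J2 → L=6 J1=2 J2=6
P@2,5 dof=1 J1 → L=6 J1=3 J2=6
P@5,0 dof=1 J1 → L=6 J1=4 J2=6
C@5,3 dof=2 J2 → L=6 J1=4 J2=7
M=3(L−1)−2J1−J2=3·5−2·4−7=0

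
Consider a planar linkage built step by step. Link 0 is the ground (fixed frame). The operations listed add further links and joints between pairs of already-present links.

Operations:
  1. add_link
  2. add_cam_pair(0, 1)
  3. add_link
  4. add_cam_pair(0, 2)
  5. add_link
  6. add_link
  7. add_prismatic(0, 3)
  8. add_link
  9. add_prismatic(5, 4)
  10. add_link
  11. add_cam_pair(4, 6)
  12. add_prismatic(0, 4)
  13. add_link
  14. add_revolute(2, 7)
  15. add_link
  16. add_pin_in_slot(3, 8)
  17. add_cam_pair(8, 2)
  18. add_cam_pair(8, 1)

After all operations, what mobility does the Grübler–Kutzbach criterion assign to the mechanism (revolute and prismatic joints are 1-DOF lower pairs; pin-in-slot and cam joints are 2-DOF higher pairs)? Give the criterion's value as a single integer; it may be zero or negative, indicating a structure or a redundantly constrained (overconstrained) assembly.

[1;0;0] (link 0 is ground)
L+ [2;0;0]
C(0,1)∈J2 [2;0;1]
L+ [3;0;1]
C(0,2)∈J2 [3;0;2]
L+ [4;0;2]
L+ [5;0;2]
P(0,3)∈J1 [5;1;2]
L+ [6;1;2]
P(5,4)∈J1 [6;2;2]
L+ [7;2;2]
C(4,6)∈J2 [7;2;3]
P(0,4)∈J1 [7;3;3]
L+ [8;3;3]
R(2,7)∈J1 [8;4;3]
L+ [9;4;3]
PS(3,8)∈J2 [9;4;4]
C(8,2)∈J2 [9;4;5]
C(8,1)∈J2 [9;4;6]
mobility = 24 − 8 − 6 = 10

M = 10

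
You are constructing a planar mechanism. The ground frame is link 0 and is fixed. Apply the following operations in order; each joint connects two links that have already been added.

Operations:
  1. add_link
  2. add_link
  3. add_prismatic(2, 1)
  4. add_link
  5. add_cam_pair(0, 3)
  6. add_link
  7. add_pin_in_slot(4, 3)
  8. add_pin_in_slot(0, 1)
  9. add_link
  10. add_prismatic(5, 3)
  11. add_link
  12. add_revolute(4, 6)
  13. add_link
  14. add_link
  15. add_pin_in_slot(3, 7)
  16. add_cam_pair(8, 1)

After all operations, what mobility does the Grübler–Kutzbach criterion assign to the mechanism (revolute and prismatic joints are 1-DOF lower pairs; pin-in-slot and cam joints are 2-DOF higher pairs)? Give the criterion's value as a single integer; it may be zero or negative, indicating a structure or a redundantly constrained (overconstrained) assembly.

L=1 J1=0 J2=0
add link → L=2 J1=0 J2=0
add link → L=3 J1=0 J2=0
P@2,1 dof=1 J1 → L=3 J1=1 J2=0
add link → L=4 J1=1 J2=0
C@0,3 dof=2 J2 → L=4 J1=1 J2=1
add link → L=5 J1=1 J2=1
PS@4,3 dof=2 J2 → L=5 J1=1 J2=2
PS@0,1 dof=2 J2 → L=5 J1=1 J2=3
add link → L=6 J1=1 J2=3
P@5,3 dof=1 J1 → L=6 J1=2 J2=3
add link → L=7 J1=2 J2=3
R@4,6 dof=1 J1 → L=7 J1=3 J2=3
add link → L=8 J1=3 J2=3
add link → L=9 J1=3 J2=3
PS@3,7 dof=2 J2 → L=9 J1=3 J2=4
C@8,1 dof=2 J2 → L=9 J1=3 J2=5
M=3(L−1)−2J1−J2=3·8−2·3−5=13

M = 13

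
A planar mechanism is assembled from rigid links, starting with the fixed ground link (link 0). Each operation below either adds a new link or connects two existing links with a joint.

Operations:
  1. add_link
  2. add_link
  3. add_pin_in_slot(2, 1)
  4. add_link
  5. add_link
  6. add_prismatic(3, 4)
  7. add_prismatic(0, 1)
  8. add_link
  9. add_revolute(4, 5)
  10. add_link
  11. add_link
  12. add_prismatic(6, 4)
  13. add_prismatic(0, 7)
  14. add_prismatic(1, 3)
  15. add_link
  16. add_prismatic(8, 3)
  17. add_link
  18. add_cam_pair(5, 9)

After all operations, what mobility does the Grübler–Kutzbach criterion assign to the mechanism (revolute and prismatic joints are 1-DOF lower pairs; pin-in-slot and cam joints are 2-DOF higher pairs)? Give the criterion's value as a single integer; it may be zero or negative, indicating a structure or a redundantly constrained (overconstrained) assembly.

M = 11

ground; <1,0,0>
#1 <2,0,0>
#2 <3,0,0>
PS:2↔1 J2 <3,0,1>
#3 <4,0,1>
#4 <5,0,1>
P:3↔4 J1 <5,1,1>
P:0↔1 J1 <5,2,1>
#5 <6,2,1>
R:4↔5 J1 <6,3,1>
#6 <7,3,1>
#7 <8,3,1>
P:6↔4 J1 <8,4,1>
P:0↔7 J1 <8,5,1>
P:1↔3 J1 <8,6,1>
#8 <9,6,1>
P:8↔3 J1 <9,7,1>
#9 <10,7,1>
C:5↔9 J2 <10,7,2>
3×9 − 2×7 − 1×2 = 11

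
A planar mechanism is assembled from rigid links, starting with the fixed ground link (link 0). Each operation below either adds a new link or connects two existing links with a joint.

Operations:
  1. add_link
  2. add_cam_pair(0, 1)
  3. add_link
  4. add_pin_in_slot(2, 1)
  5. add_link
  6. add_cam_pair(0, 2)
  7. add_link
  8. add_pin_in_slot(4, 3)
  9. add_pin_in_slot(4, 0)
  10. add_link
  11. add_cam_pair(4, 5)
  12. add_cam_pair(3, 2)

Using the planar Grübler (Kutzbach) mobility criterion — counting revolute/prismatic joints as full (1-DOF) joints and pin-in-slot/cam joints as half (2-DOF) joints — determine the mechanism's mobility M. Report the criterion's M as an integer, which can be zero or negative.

M = 8

link 0 = ground. State L|J1|J2 = 1|0|0
+link1  2|0|0
C(0,1) f=2→J2  2|0|1
+link2  3|0|1
PS(2,1) f=2→J2  3|0|2
+link3  4|0|2
C(0,2) f=2→J2  4|0|3
+link4  5|0|3
PS(4,3) f=2→J2  5|0|4
PS(4,0) f=2→J2  5|0|5
+link5  6|0|5
C(4,5) f=2→J2  6|0|6
C(3,2) f=2→J2  6|0|7
M = 3(6−1)−2·0−7 = 15−0−7 = 8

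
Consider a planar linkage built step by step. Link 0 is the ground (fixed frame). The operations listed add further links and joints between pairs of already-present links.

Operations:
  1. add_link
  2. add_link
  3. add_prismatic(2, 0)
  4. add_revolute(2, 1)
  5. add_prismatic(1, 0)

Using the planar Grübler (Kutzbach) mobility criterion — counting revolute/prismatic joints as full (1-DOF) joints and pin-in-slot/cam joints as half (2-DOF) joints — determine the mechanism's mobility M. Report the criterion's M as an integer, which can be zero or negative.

ground; <1,0,0>
#1 <2,0,0>
#2 <3,0,0>
P:2↔0 J1 <3,1,0>
R:2↔1 J1 <3,2,0>
P:1↔0 J1 <3,3,0>
3×2 − 2×3 − 1×0 = 0

M = 0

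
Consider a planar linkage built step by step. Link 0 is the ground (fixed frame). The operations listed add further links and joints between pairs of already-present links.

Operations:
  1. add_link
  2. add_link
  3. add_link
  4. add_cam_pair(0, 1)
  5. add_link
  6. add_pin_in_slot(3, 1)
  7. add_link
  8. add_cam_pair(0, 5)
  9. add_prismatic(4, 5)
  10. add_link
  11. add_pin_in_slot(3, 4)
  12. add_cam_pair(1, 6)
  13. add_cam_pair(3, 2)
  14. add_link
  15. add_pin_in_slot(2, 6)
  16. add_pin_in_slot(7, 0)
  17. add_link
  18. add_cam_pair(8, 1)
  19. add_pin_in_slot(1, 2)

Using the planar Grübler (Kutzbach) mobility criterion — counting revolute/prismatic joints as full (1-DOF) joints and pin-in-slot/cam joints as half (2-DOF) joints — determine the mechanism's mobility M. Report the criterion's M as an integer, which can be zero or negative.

M = 12

L=1 J1=0 J2=0
add link → L=2 J1=0 J2=0
add link → L=3 J1=0 J2=0
add link → L=4 J1=0 J2=0
C@0,1 dof=2 J2 → L=4 J1=0 J2=1
add link → L=5 J1=0 J2=1
PS@3,1 dof=2 J2 → L=5 J1=0 J2=2
add link → L=6 J1=0 J2=2
C@0,5 dof=2 J2 → L=6 J1=0 J2=3
P@4,5 dof=1 J1 → L=6 J1=1 J2=3
add link → L=7 J1=1 J2=3
PS@3,4 dof=2 J2 → L=7 J1=1 J2=4
C@1,6 dof=2 J2 → L=7 J1=1 J2=5
C@3,2 dof=2 J2 → L=7 J1=1 J2=6
add link → L=8 J1=1 J2=6
PS@2,6 dof=2 J2 → L=8 J1=1 J2=7
PS@7,0 dof=2 J2 → L=8 J1=1 J2=8
add link → L=9 J1=1 J2=8
C@8,1 dof=2 J2 → L=9 J1=1 J2=9
PS@1,2 dof=2 J2 → L=9 J1=1 J2=10
M=3(L−1)−2J1−J2=3·8−2·1−10=12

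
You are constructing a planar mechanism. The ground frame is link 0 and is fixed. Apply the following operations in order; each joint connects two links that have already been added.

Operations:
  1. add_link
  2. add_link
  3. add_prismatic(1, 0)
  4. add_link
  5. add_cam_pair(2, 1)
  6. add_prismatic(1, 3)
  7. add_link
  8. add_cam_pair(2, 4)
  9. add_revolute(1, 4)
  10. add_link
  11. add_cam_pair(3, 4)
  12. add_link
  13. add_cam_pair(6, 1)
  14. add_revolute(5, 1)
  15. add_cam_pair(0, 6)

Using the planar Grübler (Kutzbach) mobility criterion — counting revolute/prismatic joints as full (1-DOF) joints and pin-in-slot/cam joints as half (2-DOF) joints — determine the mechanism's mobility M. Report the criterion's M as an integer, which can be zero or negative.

M = 5

(L,J1,J2)=(1,0,0); link0 fixed
link1: (2,0,0)
link2: (3,0,0)
P 1-0 [J1]: (3,1,0)
link3: (4,1,0)
C 2-1 [J2]: (4,1,1)
P 1-3 [J1]: (4,2,1)
link4: (5,2,1)
C 2-4 [J2]: (5,2,2)
R 1-4 [J1]: (5,3,2)
link5: (6,3,2)
C 3-4 [J2]: (6,3,3)
link6: (7,3,3)
C 6-1 [J2]: (7,3,4)
R 5-1 [J1]: (7,4,4)
C 0-6 [J2]: (7,4,5)
Grübler: 3·6 − 2·4 − 5 = 5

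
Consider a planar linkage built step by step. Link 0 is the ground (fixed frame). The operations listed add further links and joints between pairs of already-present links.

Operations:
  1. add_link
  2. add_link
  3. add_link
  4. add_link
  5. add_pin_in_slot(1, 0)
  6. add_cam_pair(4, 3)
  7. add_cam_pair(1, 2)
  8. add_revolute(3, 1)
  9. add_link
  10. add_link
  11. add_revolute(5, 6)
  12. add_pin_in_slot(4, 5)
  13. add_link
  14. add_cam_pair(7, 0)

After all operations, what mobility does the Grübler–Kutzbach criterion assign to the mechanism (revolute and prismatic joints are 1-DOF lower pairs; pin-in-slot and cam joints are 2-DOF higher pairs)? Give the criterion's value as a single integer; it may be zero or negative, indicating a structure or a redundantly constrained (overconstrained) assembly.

M = 12

ground; <1,0,0>
#1 <2,0,0>
#2 <3,0,0>
#3 <4,0,0>
#4 <5,0,0>
PS:1↔0 J2 <5,0,1>
C:4↔3 J2 <5,0,2>
C:1↔2 J2 <5,0,3>
R:3↔1 J1 <5,1,3>
#5 <6,1,3>
#6 <7,1,3>
R:5↔6 J1 <7,2,3>
PS:4↔5 J2 <7,2,4>
#7 <8,2,4>
C:7↔0 J2 <8,2,5>
3×7 − 2×2 − 1×5 = 12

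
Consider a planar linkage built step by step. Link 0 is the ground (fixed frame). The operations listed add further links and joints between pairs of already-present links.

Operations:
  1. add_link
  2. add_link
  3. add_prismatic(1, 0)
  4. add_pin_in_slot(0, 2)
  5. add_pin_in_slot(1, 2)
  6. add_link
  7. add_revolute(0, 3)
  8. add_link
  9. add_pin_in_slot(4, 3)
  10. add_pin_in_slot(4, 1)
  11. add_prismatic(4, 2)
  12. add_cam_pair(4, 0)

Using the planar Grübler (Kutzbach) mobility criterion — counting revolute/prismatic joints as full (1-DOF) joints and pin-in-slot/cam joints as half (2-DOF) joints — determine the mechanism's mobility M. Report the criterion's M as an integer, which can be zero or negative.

M = 1

[1;0;0] (link 0 is ground)
L+ [2;0;0]
L+ [3;0;0]
P(1,0)∈J1 [3;1;0]
PS(0,2)∈J2 [3;1;1]
PS(1,2)∈J2 [3;1;2]
L+ [4;1;2]
R(0,3)∈J1 [4;2;2]
L+ [5;2;2]
PS(4,3)∈J2 [5;2;3]
PS(4,1)∈J2 [5;2;4]
P(4,2)∈J1 [5;3;4]
C(4,0)∈J2 [5;3;5]
mobility = 12 − 6 − 5 = 1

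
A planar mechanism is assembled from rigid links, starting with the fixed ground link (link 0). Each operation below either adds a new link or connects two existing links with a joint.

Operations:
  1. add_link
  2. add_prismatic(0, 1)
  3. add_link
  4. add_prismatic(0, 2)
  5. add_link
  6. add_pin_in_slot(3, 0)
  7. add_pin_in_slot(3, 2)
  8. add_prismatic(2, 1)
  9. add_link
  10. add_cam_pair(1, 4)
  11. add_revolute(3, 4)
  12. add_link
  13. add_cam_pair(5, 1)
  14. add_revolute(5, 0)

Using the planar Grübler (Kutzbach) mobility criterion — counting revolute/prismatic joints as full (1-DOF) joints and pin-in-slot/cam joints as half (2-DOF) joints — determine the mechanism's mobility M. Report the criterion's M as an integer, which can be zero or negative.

M = 1

[1;0;0] (link 0 is ground)
L+ [2;0;0]
P(0,1)∈J1 [2;1;0]
L+ [3;1;0]
P(0,2)∈J1 [3;2;0]
L+ [4;2;0]
PS(3,0)∈J2 [4;2;1]
PS(3,2)∈J2 [4;2;2]
P(2,1)∈J1 [4;3;2]
L+ [5;3;2]
C(1,4)∈J2 [5;3;3]
R(3,4)∈J1 [5;4;3]
L+ [6;4;3]
C(5,1)∈J2 [6;4;4]
R(5,0)∈J1 [6;5;4]
mobility = 15 − 10 − 4 = 1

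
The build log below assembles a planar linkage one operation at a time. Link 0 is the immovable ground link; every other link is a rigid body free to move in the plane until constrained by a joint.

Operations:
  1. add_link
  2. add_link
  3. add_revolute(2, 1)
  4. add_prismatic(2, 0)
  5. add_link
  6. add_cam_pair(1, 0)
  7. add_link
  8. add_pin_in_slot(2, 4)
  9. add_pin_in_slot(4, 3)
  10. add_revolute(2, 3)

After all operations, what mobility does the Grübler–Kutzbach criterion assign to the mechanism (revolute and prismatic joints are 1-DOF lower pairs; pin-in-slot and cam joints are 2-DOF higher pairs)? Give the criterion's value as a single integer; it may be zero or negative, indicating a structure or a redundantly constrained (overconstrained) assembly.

M = 3

ground; <1,0,0>
#1 <2,0,0>
#2 <3,0,0>
R:2↔1 J1 <3,1,0>
P:2↔0 J1 <3,2,0>
#3 <4,2,0>
C:1↔0 J2 <4,2,1>
#4 <5,2,1>
PS:2↔4 J2 <5,2,2>
PS:4↔3 J2 <5,2,3>
R:2↔3 J1 <5,3,3>
3×4 − 2×3 − 1×3 = 3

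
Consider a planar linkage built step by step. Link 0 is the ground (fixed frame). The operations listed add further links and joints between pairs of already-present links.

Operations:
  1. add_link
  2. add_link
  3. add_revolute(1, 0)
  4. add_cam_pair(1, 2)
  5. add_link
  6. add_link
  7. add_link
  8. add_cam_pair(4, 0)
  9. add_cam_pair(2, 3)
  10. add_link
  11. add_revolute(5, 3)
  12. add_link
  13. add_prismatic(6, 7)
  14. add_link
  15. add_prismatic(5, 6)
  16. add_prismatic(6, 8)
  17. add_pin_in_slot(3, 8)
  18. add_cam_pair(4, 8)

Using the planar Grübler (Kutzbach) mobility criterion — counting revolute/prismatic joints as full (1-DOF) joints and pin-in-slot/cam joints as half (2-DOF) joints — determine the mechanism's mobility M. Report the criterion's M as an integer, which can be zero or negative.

L=1 J1=0 J2=0
add link → L=2 J1=0 J2=0
add link → L=3 J1=0 J2=0
R@1,0 dof=1 J1 → L=3 J1=1 J2=0
C@1,2 dof=2 J2 → L=3 J1=1 J2=1
add link → L=4 J1=1 J2=1
add link → L=5 J1=1 J2=1
add link → L=6 J1=1 J2=1
C@4,0 dof=2 J2 → L=6 J1=1 J2=2
C@2,3 dof=2 J2 → L=6 J1=1 J2=3
add link → L=7 J1=1 J2=3
R@5,3 dof=1 J1 → L=7 J1=2 J2=3
add link → L=8 J1=2 J2=3
P@6,7 dof=1 J1 → L=8 J1=3 J2=3
add link → L=9 J1=3 J2=3
P@5,6 dof=1 J1 → L=9 J1=4 J2=3
P@6,8 dof=1 J1 → L=9 J1=5 J2=3
PS@3,8 dof=2 J2 → L=9 J1=5 J2=4
C@4,8 dof=2 J2 → L=9 J1=5 J2=5
M=3(L−1)−2J1−J2=3·8−2·5−5=9

M = 9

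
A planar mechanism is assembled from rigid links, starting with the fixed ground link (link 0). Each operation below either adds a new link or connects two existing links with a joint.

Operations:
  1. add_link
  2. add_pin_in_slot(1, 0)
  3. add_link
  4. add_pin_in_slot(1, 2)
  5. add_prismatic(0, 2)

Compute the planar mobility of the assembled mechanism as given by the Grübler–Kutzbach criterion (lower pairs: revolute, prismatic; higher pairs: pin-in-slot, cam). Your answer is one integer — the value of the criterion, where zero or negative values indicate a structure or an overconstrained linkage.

(L,J1,J2)=(1,0,0); link0 fixed
link1: (2,0,0)
PS 1-0 [J2]: (2,0,1)
link2: (3,0,1)
PS 1-2 [J2]: (3,0,2)
P 0-2 [J1]: (3,1,2)
Grübler: 3·2 − 2·1 − 2 = 2

M = 2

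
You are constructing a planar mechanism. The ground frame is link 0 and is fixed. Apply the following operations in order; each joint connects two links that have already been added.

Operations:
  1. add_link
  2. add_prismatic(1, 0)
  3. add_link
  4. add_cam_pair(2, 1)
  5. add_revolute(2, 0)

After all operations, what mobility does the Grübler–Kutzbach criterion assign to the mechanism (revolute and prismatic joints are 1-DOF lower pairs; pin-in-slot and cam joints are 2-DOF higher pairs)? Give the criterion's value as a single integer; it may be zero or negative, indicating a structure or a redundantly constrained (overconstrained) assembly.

[1;0;0] (link 0 is ground)
L+ [2;0;0]
P(1,0)∈J1 [2;1;0]
L+ [3;1;0]
C(2,1)∈J2 [3;1;1]
R(2,0)∈J1 [3;2;1]
mobility = 6 − 4 − 1 = 1

M = 1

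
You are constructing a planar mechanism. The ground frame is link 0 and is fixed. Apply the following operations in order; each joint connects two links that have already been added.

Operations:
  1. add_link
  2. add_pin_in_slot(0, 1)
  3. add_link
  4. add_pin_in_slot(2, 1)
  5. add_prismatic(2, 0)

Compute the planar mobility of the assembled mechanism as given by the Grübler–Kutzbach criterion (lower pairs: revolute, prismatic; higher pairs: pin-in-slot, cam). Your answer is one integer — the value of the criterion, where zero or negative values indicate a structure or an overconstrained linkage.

M = 2

(L,J1,J2)=(1,0,0); link0 fixed
link1: (2,0,0)
PS 0-1 [J2]: (2,0,1)
link2: (3,0,1)
PS 2-1 [J2]: (3,0,2)
P 2-0 [J1]: (3,1,2)
Grübler: 3·2 − 2·1 − 2 = 2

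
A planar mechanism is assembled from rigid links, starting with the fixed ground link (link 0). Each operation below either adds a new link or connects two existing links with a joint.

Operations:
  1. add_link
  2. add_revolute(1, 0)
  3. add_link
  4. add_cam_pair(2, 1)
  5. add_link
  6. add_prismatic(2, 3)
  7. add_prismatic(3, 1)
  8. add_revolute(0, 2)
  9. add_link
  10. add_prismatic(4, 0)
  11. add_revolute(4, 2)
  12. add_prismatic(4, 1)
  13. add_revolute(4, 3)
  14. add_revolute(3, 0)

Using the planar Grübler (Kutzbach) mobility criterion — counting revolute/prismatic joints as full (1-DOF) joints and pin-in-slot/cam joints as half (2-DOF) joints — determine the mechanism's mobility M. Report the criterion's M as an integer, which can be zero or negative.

M = -7

L=1 J1=0 J2=0
add link → L=2 J1=0 J2=0
R@1,0 dof=1 J1 → L=2 J1=1 J2=0
add link → L=3 J1=1 J2=0
C@2,1 dof=2 J2 → L=3 J1=1 J2=1
add link → L=4 J1=1 J2=1
P@2,3 dof=1 J1 → L=4 J1=2 J2=1
P@3,1 dof=1 J1 → L=4 J1=3 J2=1
R@0,2 dof=1 J1 → L=4 J1=4 J2=1
add link → L=5 J1=4 J2=1
P@4,0 dof=1 J1 → L=5 J1=5 J2=1
R@4,2 dof=1 J1 → L=5 J1=6 J2=1
P@4,1 dof=1 J1 → L=5 J1=7 J2=1
R@4,3 dof=1 J1 → L=5 J1=8 J2=1
R@3,0 dof=1 J1 → L=5 J1=9 J2=1
M=3(L−1)−2J1−J2=3·4−2·9−1=-7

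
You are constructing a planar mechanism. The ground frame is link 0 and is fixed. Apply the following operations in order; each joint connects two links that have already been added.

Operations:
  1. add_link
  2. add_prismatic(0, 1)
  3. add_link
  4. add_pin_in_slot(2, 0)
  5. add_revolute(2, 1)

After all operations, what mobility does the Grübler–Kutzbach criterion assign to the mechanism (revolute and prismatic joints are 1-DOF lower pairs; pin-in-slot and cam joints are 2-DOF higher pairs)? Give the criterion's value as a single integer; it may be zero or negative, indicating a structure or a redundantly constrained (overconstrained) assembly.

M = 1

ground; <1,0,0>
#1 <2,0,0>
P:0↔1 J1 <2,1,0>
#2 <3,1,0>
PS:2↔0 J2 <3,1,1>
R:2↔1 J1 <3,2,1>
3×2 − 2×2 − 1×1 = 1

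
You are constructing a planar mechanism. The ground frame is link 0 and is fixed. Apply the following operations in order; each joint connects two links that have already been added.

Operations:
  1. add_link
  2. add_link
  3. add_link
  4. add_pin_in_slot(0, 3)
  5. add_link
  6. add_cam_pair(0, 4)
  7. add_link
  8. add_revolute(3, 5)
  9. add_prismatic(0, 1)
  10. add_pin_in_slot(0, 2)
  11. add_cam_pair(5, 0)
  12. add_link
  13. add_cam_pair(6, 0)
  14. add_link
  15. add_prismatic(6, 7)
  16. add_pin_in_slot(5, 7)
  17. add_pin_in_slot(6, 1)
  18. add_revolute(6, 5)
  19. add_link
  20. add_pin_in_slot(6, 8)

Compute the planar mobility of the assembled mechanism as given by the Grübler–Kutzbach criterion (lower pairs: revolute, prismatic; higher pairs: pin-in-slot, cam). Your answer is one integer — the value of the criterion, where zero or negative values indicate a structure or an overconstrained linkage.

ground; <1,0,0>
#1 <2,0,0>
#2 <3,0,0>
#3 <4,0,0>
PS:0↔3 J2 <4,0,1>
#4 <5,0,1>
C:0↔4 J2 <5,0,2>
#5 <6,0,2>
R:3↔5 J1 <6,1,2>
P:0↔1 J1 <6,2,2>
PS:0↔2 J2 <6,2,3>
C:5↔0 J2 <6,2,4>
#6 <7,2,4>
C:6↔0 J2 <7,2,5>
#7 <8,2,5>
P:6↔7 J1 <8,3,5>
PS:5↔7 J2 <8,3,6>
PS:6↔1 J2 <8,3,7>
R:6↔5 J1 <8,4,7>
#8 <9,4,7>
PS:6↔8 J2 <9,4,8>
3×8 − 2×4 − 1×8 = 8

M = 8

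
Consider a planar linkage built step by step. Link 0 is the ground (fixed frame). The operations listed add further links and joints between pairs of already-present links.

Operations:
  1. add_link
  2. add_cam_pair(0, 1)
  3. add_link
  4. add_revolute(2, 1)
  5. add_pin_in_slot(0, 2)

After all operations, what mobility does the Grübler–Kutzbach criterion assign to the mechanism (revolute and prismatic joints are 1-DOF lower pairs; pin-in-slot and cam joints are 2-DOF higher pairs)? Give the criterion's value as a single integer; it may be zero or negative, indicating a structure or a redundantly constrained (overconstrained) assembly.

M = 2

L=1 J1=0 J2=0
add link → L=2 J1=0 J2=0
C@0,1 dof=2 J2 → L=2 J1=0 J2=1
add link → L=3 J1=0 J2=1
R@2,1 dof=1 J1 → L=3 J1=1 J2=1
PS@0,2 dof=2 J2 → L=3 J1=1 J2=2
M=3(L−1)−2J1−J2=3·2−2·1−2=2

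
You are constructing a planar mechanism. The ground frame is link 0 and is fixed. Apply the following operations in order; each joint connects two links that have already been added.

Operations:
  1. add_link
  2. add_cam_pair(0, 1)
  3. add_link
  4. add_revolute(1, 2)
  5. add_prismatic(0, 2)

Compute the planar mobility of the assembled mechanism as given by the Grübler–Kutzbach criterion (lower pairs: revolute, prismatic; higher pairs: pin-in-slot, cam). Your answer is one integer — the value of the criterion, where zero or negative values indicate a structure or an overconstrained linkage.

link 0 = ground. State L|J1|J2 = 1|0|0
+link1  2|0|0
C(0,1) f=2→J2  2|0|1
+link2  3|0|1
R(1,2) f=1→J1  3|1|1
P(0,2) f=1→J1  3|2|1
M = 3(3−1)−2·2−1 = 6−4−1 = 1

M = 1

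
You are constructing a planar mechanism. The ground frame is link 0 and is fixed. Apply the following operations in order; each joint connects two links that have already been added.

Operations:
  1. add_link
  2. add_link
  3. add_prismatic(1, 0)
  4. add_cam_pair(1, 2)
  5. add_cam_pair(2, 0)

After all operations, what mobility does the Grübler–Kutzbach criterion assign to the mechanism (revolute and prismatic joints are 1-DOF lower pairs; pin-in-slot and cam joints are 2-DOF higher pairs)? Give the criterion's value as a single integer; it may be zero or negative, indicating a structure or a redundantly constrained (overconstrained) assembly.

M = 2

L=1 J1=0 J2=0
add link → L=2 J1=0 J2=0
add link → L=3 J1=0 J2=0
P@1,0 dof=1 J1 → L=3 J1=1 J2=0
C@1,2 dof=2 J2 → L=3 J1=1 J2=1
C@2,0 dof=2 J2 → L=3 J1=1 J2=2
M=3(L−1)−2J1−J2=3·2−2·1−2=2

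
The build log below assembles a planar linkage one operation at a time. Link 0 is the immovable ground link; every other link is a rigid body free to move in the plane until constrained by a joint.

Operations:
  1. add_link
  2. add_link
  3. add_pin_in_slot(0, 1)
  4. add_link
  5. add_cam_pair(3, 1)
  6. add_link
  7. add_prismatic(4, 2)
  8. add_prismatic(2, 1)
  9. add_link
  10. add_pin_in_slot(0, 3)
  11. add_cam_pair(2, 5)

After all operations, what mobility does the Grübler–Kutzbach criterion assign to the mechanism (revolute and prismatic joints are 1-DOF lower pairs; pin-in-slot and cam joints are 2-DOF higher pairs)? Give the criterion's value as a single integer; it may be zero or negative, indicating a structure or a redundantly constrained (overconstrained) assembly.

M = 7

ground; <1,0,0>
#1 <2,0,0>
#2 <3,0,0>
PS:0↔1 J2 <3,0,1>
#3 <4,0,1>
C:3↔1 J2 <4,0,2>
#4 <5,0,2>
P:4↔2 J1 <5,1,2>
P:2↔1 J1 <5,2,2>
#5 <6,2,2>
PS:0↔3 J2 <6,2,3>
C:2↔5 J2 <6,2,4>
3×5 − 2×2 − 1×4 = 7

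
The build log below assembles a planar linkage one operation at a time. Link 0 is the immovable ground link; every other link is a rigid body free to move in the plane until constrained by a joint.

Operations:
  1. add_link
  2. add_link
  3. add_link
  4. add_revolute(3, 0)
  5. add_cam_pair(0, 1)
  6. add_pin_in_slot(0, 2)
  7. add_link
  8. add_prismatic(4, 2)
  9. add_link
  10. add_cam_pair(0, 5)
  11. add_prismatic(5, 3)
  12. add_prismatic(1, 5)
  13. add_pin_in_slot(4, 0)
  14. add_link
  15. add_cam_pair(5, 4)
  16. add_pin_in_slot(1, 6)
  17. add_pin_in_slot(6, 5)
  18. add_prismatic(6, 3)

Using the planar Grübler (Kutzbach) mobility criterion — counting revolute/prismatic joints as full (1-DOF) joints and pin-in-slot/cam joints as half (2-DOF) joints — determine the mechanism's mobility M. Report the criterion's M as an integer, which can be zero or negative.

M = 1

[1;0;0] (link 0 is ground)
L+ [2;0;0]
L+ [3;0;0]
L+ [4;0;0]
R(3,0)∈J1 [4;1;0]
C(0,1)∈J2 [4;1;1]
PS(0,2)∈J2 [4;1;2]
L+ [5;1;2]
P(4,2)∈J1 [5;2;2]
L+ [6;2;2]
C(0,5)∈J2 [6;2;3]
P(5,3)∈J1 [6;3;3]
P(1,5)∈J1 [6;4;3]
PS(4,0)∈J2 [6;4;4]
L+ [7;4;4]
C(5,4)∈J2 [7;4;5]
PS(1,6)∈J2 [7;4;6]
PS(6,5)∈J2 [7;4;7]
P(6,3)∈J1 [7;5;7]
mobility = 18 − 10 − 7 = 1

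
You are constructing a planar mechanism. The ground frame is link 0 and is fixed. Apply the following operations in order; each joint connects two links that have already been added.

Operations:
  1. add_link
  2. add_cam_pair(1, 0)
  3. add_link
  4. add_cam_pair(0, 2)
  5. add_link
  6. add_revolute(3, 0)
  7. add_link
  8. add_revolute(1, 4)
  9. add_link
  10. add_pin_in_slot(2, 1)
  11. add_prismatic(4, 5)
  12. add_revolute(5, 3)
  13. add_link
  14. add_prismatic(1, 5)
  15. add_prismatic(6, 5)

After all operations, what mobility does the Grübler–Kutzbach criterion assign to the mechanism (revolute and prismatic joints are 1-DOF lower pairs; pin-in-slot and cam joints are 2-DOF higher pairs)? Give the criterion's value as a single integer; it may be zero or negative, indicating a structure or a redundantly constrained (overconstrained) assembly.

ground; <1,0,0>
#1 <2,0,0>
C:1↔0 J2 <2,0,1>
#2 <3,0,1>
C:0↔2 J2 <3,0,2>
#3 <4,0,2>
R:3↔0 J1 <4,1,2>
#4 <5,1,2>
R:1↔4 J1 <5,2,2>
#5 <6,2,2>
PS:2↔1 J2 <6,2,3>
P:4↔5 J1 <6,3,3>
R:5↔3 J1 <6,4,3>
#6 <7,4,3>
P:1↔5 J1 <7,5,3>
P:6↔5 J1 <7,6,3>
3×6 − 2×6 − 1×3 = 3

M = 3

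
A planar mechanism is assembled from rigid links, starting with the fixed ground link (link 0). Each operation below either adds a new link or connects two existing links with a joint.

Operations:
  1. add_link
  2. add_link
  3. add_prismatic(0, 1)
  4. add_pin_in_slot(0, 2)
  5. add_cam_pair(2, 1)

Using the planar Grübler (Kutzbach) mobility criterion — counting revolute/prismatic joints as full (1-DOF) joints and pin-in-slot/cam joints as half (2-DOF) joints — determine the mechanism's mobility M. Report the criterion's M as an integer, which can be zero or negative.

ground; <1,0,0>
#1 <2,0,0>
#2 <3,0,0>
P:0↔1 J1 <3,1,0>
PS:0↔2 J2 <3,1,1>
C:2↔1 J2 <3,1,2>
3×2 − 2×1 − 1×2 = 2

M = 2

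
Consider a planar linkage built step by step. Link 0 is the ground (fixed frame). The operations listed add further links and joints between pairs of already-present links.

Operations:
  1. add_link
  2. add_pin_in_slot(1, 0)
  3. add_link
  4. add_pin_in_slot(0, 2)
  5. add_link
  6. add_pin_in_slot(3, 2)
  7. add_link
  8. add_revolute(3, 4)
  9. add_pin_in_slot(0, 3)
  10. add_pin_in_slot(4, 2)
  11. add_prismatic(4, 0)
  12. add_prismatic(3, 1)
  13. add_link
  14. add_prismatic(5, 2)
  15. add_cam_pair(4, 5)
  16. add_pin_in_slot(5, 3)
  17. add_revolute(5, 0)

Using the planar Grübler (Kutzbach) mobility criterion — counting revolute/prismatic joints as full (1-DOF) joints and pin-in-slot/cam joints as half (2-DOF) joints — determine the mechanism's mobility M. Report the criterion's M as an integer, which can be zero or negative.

link 0 = ground. State L|J1|J2 = 1|0|0
+link1  2|0|0
PS(1,0) f=2→J2  2|0|1
+link2  3|0|1
PS(0,2) f=2→J2  3|0|2
+link3  4|0|2
PS(3,2) f=2→J2  4|0|3
+link4  5|0|3
R(3,4) f=1→J1  5|1|3
PS(0,3) f=2→J2  5|1|4
PS(4,2) f=2→J2  5|1|5
P(4,0) f=1→J1  5|2|5
P(3,1) f=1→J1  5|3|5
+link5  6|3|5
P(5,2) f=1→J1  6|4|5
C(4,5) f=2→J2  6|4|6
PS(5,3) f=2→J2  6|4|7
R(5,0) f=1→J1  6|5|7
M = 3(6−1)−2·5−7 = 15−10−7 = -2

M = -2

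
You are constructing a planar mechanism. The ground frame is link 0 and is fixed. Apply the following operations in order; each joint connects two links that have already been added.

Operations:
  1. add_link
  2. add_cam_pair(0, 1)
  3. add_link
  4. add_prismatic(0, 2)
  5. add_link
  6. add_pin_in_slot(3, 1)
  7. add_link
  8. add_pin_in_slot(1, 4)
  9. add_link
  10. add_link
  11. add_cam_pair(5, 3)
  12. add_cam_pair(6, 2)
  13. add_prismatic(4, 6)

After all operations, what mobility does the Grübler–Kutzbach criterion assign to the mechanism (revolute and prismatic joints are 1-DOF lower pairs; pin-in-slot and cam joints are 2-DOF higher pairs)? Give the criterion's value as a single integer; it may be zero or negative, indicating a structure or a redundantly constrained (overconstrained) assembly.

M = 9

(L,J1,J2)=(1,0,0); link0 fixed
link1: (2,0,0)
C 0-1 [J2]: (2,0,1)
link2: (3,0,1)
P 0-2 [J1]: (3,1,1)
link3: (4,1,1)
PS 3-1 [J2]: (4,1,2)
link4: (5,1,2)
PS 1-4 [J2]: (5,1,3)
link5: (6,1,3)
link6: (7,1,3)
C 5-3 [J2]: (7,1,4)
C 6-2 [J2]: (7,1,5)
P 4-6 [J1]: (7,2,5)
Grübler: 3·6 − 2·2 − 5 = 9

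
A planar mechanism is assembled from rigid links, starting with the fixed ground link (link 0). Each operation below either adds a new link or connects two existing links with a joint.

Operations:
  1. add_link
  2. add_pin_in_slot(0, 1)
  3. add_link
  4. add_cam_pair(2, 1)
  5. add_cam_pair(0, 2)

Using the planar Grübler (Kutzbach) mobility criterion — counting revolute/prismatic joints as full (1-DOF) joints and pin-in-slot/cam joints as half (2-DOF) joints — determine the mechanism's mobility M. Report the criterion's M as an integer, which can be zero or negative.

ground; <1,0,0>
#1 <2,0,0>
PS:0↔1 J2 <2,0,1>
#2 <3,0,1>
C:2↔1 J2 <3,0,2>
C:0↔2 J2 <3,0,3>
3×2 − 2×0 − 1×3 = 3

M = 3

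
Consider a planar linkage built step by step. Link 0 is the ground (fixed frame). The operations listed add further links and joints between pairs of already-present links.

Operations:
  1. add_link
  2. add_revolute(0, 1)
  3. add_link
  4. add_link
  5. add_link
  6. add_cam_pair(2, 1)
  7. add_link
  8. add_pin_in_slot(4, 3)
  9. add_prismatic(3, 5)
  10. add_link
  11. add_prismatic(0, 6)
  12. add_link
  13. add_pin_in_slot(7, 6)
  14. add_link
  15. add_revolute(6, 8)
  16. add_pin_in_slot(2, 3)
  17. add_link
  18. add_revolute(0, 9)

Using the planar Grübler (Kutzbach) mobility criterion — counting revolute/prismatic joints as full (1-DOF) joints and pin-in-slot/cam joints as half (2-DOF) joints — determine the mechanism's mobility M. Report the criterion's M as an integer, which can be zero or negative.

M = 13

L=1 J1=0 J2=0
add link → L=2 J1=0 J2=0
R@0,1 dof=1 J1 → L=2 J1=1 J2=0
add link → L=3 J1=1 J2=0
add link → L=4 J1=1 J2=0
add link → L=5 J1=1 J2=0
C@2,1 dof=2 J2 → L=5 J1=1 J2=1
add link → L=6 J1=1 J2=1
PS@4,3 dof=2 J2 → L=6 J1=1 J2=2
P@3,5 dof=1 J1 → L=6 J1=2 J2=2
add link → L=7 J1=2 J2=2
P@0,6 dof=1 J1 → L=7 J1=3 J2=2
add link → L=8 J1=3 J2=2
PS@7,6 dof=2 J2 → L=8 J1=3 J2=3
add link → L=9 J1=3 J2=3
R@6,8 dof=1 J1 → L=9 J1=4 J2=3
PS@2,3 dof=2 J2 → L=9 J1=4 J2=4
add link → L=10 J1=4 J2=4
R@0,9 dof=1 J1 → L=10 J1=5 J2=4
M=3(L−1)−2J1−J2=3·9−2·5−4=13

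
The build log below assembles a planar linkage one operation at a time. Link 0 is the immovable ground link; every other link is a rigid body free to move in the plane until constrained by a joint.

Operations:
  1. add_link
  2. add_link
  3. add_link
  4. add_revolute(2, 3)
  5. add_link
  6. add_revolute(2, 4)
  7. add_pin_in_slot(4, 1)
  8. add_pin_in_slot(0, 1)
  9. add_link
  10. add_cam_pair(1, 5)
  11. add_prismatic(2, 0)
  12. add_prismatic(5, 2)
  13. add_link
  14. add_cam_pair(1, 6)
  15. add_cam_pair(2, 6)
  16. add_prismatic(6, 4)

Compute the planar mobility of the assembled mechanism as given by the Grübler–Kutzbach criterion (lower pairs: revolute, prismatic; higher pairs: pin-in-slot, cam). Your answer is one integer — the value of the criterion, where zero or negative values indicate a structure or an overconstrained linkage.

M = 3

link 0 = ground. State L|J1|J2 = 1|0|0
+link1  2|0|0
+link2  3|0|0
+link3  4|0|0
R(2,3) f=1→J1  4|1|0
+link4  5|1|0
R(2,4) f=1→J1  5|2|0
PS(4,1) f=2→J2  5|2|1
PS(0,1) f=2→J2  5|2|2
+link5  6|2|2
C(1,5) f=2→J2  6|2|3
P(2,0) f=1→J1  6|3|3
P(5,2) f=1→J1  6|4|3
+link6  7|4|3
C(1,6) f=2→J2  7|4|4
C(2,6) f=2→J2  7|4|5
P(6,4) f=1→J1  7|5|5
M = 3(7−1)−2·5−5 = 18−10−5 = 3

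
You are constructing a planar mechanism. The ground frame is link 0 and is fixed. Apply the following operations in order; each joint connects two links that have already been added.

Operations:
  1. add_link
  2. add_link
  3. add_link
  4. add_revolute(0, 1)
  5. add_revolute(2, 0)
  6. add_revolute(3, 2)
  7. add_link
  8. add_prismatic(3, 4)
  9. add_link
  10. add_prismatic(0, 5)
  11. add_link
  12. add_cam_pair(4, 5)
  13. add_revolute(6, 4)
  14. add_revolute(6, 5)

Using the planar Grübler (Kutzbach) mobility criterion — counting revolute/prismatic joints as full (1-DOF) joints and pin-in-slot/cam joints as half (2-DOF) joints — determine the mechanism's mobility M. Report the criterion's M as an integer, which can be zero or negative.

M = 3

(L,J1,J2)=(1,0,0); link0 fixed
link1: (2,0,0)
link2: (3,0,0)
link3: (4,0,0)
R 0-1 [J1]: (4,1,0)
R 2-0 [J1]: (4,2,0)
R 3-2 [J1]: (4,3,0)
link4: (5,3,0)
P 3-4 [J1]: (5,4,0)
link5: (6,4,0)
P 0-5 [J1]: (6,5,0)
link6: (7,5,0)
C 4-5 [J2]: (7,5,1)
R 6-4 [J1]: (7,6,1)
R 6-5 [J1]: (7,7,1)
Grübler: 3·6 − 2·7 − 1 = 3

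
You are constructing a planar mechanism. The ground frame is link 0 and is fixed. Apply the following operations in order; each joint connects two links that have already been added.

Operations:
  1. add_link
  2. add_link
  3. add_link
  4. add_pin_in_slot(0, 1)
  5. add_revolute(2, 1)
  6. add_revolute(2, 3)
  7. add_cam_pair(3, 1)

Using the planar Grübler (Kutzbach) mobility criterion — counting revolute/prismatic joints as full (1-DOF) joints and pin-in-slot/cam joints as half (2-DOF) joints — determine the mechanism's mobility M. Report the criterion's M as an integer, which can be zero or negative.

(L,J1,J2)=(1,0,0); link0 fixed
link1: (2,0,0)
link2: (3,0,0)
link3: (4,0,0)
PS 0-1 [J2]: (4,0,1)
R 2-1 [J1]: (4,1,1)
R 2-3 [J1]: (4,2,1)
C 3-1 [J2]: (4,2,2)
Grübler: 3·3 − 2·2 − 2 = 3

M = 3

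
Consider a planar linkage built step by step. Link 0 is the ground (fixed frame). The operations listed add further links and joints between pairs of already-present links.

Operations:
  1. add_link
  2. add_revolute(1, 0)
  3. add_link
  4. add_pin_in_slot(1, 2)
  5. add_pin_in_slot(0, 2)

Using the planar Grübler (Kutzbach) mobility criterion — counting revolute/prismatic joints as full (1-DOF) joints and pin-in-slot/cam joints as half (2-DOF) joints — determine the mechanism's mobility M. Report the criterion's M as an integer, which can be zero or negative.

M = 2

link 0 = ground. State L|J1|J2 = 1|0|0
+link1  2|0|0
R(1,0) f=1→J1  2|1|0
+link2  3|1|0
PS(1,2) f=2→J2  3|1|1
PS(0,2) f=2→J2  3|1|2
M = 3(3−1)−2·1−2 = 6−2−2 = 2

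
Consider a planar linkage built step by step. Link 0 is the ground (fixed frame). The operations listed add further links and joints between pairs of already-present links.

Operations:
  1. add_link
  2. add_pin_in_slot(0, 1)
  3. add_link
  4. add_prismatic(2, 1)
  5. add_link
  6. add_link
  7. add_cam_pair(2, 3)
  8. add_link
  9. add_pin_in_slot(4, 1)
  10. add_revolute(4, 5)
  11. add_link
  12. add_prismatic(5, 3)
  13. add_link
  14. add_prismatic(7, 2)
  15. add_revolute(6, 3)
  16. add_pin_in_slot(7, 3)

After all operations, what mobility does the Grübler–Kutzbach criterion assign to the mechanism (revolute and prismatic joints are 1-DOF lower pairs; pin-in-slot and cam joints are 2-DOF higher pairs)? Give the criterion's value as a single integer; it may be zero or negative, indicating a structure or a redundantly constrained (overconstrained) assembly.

M = 7

(L,J1,J2)=(1,0,0); link0 fixed
link1: (2,0,0)
PS 0-1 [J2]: (2,0,1)
link2: (3,0,1)
P 2-1 [J1]: (3,1,1)
link3: (4,1,1)
link4: (5,1,1)
C 2-3 [J2]: (5,1,2)
link5: (6,1,2)
PS 4-1 [J2]: (6,1,3)
R 4-5 [J1]: (6,2,3)
link6: (7,2,3)
P 5-3 [J1]: (7,3,3)
link7: (8,3,3)
P 7-2 [J1]: (8,4,3)
R 6-3 [J1]: (8,5,3)
PS 7-3 [J2]: (8,5,4)
Grübler: 3·7 − 2·5 − 4 = 7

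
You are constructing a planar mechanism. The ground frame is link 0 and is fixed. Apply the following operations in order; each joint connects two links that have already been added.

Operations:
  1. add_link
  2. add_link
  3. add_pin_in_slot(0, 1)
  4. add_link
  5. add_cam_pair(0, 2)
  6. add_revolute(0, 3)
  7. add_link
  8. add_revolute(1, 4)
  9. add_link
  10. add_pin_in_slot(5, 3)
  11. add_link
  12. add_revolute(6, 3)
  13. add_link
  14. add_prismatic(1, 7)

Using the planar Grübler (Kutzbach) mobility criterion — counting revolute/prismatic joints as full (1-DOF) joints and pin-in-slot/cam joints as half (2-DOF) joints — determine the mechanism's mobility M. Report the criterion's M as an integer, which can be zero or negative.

M = 10

ground; <1,0,0>
#1 <2,0,0>
#2 <3,0,0>
PS:0↔1 J2 <3,0,1>
#3 <4,0,1>
C:0↔2 J2 <4,0,2>
R:0↔3 J1 <4,1,2>
#4 <5,1,2>
R:1↔4 J1 <5,2,2>
#5 <6,2,2>
PS:5↔3 J2 <6,2,3>
#6 <7,2,3>
R:6↔3 J1 <7,3,3>
#7 <8,3,3>
P:1↔7 J1 <8,4,3>
3×7 − 2×4 − 1×3 = 10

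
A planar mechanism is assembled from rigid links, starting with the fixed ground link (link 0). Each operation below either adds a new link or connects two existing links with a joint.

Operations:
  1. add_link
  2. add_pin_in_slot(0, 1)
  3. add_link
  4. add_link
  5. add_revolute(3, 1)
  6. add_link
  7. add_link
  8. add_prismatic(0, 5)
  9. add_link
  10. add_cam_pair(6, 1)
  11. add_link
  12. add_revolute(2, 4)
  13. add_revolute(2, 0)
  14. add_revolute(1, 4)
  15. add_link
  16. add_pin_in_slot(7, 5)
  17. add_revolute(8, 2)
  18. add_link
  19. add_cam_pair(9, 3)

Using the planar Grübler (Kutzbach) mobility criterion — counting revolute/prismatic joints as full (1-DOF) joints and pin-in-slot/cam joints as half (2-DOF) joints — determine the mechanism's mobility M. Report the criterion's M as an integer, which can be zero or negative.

M = 11

L=1 J1=0 J2=0
add link → L=2 J1=0 J2=0
PS@0,1 dof=2 J2 → L=2 J1=0 J2=1
add link → L=3 J1=0 J2=1
add link → L=4 J1=0 J2=1
R@3,1 dof=1 J1 → L=4 J1=1 J2=1
add link → L=5 J1=1 J2=1
add link → L=6 J1=1 J2=1
P@0,5 dof=1 J1 → L=6 J1=2 J2=1
add link → L=7 J1=2 J2=1
C@6,1 dof=2 J2 → L=7 J1=2 J2=2
add link → L=8 J1=2 J2=2
R@2,4 dof=1 J1 → L=8 J1=3 J2=2
R@2,0 dof=1 J1 → L=8 J1=4 J2=2
R@1,4 dof=1 J1 → L=8 J1=5 J2=2
add link → L=9 J1=5 J2=2
PS@7,5 dof=2 J2 → L=9 J1=5 J2=3
R@8,2 dof=1 J1 → L=9 J1=6 J2=3
add link → L=10 J1=6 J2=3
C@9,3 dof=2 J2 → L=10 J1=6 J2=4
M=3(L−1)−2J1−J2=3·9−2·6−4=11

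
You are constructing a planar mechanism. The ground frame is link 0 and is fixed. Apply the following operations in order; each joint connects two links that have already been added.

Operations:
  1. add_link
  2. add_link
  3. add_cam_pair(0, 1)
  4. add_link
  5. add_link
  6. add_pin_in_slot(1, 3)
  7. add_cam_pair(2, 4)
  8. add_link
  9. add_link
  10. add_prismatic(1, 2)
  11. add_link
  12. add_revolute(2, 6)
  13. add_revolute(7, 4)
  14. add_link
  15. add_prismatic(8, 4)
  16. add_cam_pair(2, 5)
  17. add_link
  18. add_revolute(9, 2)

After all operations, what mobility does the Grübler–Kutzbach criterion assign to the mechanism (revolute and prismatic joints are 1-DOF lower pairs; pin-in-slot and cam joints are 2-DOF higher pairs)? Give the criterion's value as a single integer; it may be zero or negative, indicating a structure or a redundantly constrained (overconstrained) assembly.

link 0 = ground. State L|J1|J2 = 1|0|0
+link1  2|0|0
+link2  3|0|0
C(0,1) f=2→J2  3|0|1
+link3  4|0|1
+link4  5|0|1
PS(1,3) f=2→J2  5|0|2
C(2,4) f=2→J2  5|0|3
+link5  6|0|3
+link6  7|0|3
P(1,2) f=1→J1  7|1|3
+link7  8|1|3
R(2,6) f=1→J1  8|2|3
R(7,4) f=1→J1  8|3|3
+link8  9|3|3
P(8,4) f=1→J1  9|4|3
C(2,5) f=2→J2  9|4|4
+link9  10|4|4
R(9,2) f=1→J1  10|5|4
M = 3(10−1)−2·5−4 = 27−10−4 = 13

M = 13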